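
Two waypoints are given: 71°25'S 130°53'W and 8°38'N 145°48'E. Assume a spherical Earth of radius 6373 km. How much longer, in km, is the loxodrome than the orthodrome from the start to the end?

Great circle: cos σ = sin φ₁ sin φ₂ + cos φ₁ cos φ₂ cos Δλ,  σ = 1.6766 rad → d_gc = 10685.0 km
Rhumb line: Δψ = +1.9615, q = Δφ/Δψ = 0.7123, d_rh = R√(Δφ²+q²Δλ²) = 11083.8 km
Excess = 11083.8 − 10685.0 = 398.8 ≈ 399 km

399 km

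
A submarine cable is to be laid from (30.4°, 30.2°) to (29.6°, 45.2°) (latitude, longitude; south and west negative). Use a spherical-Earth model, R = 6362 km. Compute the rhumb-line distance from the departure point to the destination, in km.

Δψ = ln[tan(π/4+φ₂/2)/tan(π/4+φ₁/2)] = -0.0161;  Δφ = -0.0140 rad,  Δλ = +0.2618 rad
q = Δφ/Δψ = 0.8660
d = R·√(Δφ² + q²Δλ²) = 6362·0.22715 = 1445 km

1445 km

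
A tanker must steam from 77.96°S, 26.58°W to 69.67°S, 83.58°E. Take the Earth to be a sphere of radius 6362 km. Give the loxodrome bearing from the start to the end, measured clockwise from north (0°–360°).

Meridional parts: M(φ₁)=-2.2495, M(φ₂)=-1.7187 → ΔM = +0.5307;  Δλ = +1.9227 rad
tan C = Δλ / ΔM = +3.6226 → C = 74.57°

74.6°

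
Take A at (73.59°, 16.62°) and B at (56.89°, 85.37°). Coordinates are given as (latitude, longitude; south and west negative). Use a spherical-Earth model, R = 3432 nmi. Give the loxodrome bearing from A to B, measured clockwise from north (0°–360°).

121.1°

Meridional parts: M(φ₁)=+1.9366, M(φ₂)=+1.2132 → ΔM = -0.7235;  Δλ = +1.1999 rad
tan C = Δλ / ΔM = -1.6586 → C = 121.09°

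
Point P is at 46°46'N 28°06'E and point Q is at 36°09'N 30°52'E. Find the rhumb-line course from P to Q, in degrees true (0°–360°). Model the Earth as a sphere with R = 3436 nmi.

Meridional parts: M(φ₁)=+0.9257, M(φ₂)=+0.6775 → ΔM = -0.2482;  Δλ = +0.0483 rad
tan C = Δλ / ΔM = -0.1946 → C = 168.99°

169.0°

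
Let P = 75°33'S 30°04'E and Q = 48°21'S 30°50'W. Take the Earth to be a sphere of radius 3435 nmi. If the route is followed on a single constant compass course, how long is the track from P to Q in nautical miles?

Rhumb course C = atan2(Δλ, Δψ) with Δψ = ln[tan(π/4+φ₂/2)/tan(π/4+φ₁/2)] = +1.0987, Δλ = -1.0629 → C = 315.95°
d = R·|Δφ| / |cos C| = 3435·0.47473 / 0.71873 = 2269 nmi

2269 nmi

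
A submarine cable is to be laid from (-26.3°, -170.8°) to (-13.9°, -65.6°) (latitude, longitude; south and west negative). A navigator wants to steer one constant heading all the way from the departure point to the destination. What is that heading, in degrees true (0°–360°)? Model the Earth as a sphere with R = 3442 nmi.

82.8°

Δψ = ln[tan(π/4+φ₂/2)/tan(π/4+φ₁/2)] = +0.2310
Δλ = +1.8361 rad (taken the short way round)
course = atan2(Δλ, Δψ) = 82.83°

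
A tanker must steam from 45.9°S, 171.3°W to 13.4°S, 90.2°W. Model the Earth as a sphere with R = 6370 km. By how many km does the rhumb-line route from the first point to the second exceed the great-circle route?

Great circle: cos σ = sin φ₁ sin φ₂ + cos φ₁ cos φ₂ cos Δλ,  σ = 1.2962 rad → d_gc = 8256.8 km
Rhumb line: Δψ = +0.6677, q = Δφ/Δψ = 0.8495, d_rh = R√(Δφ²+q²Δλ²) = 8468.9 km
Excess = 8468.9 − 8256.8 = 212.1 ≈ 212 km

212 km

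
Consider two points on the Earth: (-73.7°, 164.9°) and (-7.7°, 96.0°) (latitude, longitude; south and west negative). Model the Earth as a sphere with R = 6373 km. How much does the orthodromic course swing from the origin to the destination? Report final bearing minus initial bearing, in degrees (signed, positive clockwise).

+56.1°

Initial bearing θ₁ = atan2(sin Δλ cos φ₂, cos φ₁ sin φ₂ − sin φ₁ cos φ₂ cos Δλ) = 288.25°
Final bearing θ₂ = (initial bearing from the destination back to the start) + 180° = 344.40°
Δθ = θ₂ − θ₁ = +56.1°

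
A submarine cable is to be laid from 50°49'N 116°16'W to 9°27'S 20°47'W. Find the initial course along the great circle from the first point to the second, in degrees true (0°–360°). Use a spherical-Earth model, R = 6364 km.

θ = atan2( sin Δλ·cos φ₂ ,  cos φ₁ sin φ₂ − sin φ₁ cos φ₂ cos Δλ )
  = atan2(+0.9819, -0.0307) = 91.79°

91.8°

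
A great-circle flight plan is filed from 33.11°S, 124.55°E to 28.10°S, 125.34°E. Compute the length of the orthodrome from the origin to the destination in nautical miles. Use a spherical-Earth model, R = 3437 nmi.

cos σ = sin φ₁ sin φ₂ + cos φ₁ cos φ₂ cos Δλ
      = sin(-33.11°)sin(-28.10°) + cos(-33.11°)cos(-28.10°)cos(0.79°) = 0.9961
σ = 5.056° → d = Rσ = 3437·0.08824 = 303 nmi

303 nmi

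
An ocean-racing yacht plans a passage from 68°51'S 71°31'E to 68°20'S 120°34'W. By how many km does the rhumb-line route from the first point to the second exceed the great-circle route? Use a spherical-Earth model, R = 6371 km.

2082 km

Great circle: cos σ = sin φ₁ sin φ₂ + cos φ₁ cos φ₂ cos Δλ,  σ = 0.7429 rad → d_gc = 4733.3 km
Rhumb line: Δψ = +0.0247, q = Δφ/Δψ = 0.3650, d_rh = R√(Δφ²+q²Δλ²) = 6815.2 km
Excess = 6815.2 − 4733.3 = 2081.9 ≈ 2082 km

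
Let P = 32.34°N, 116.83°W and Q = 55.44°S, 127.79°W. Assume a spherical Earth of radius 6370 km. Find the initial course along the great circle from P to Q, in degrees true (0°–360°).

N = sin Δλ·cos φ₂ = -0.1079;  D = cos φ₁ sin φ₂ − sin φ₁ cos φ₂ cos Δλ = -0.9937
initial course = atan2(N, D) = 186.19°

186.2°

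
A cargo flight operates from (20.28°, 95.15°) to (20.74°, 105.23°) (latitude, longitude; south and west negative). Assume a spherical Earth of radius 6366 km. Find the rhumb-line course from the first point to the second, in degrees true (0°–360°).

87.2°

Meridional parts: M(φ₁)=+0.3616, M(φ₂)=+0.3702 → ΔM = +0.0086;  Δλ = +0.1759 rad
tan C = Δλ / ΔM = +20.5239 → C = 87.21°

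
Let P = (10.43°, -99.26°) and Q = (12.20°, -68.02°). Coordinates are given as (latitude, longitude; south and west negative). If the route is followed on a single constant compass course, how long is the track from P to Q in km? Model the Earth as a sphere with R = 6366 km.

3409 km

Δψ = ln[tan(π/4+φ₂/2)/tan(π/4+φ₁/2)] = +0.0315;  Δφ = +0.0309 rad,  Δλ = +0.5452 rad
q = Δφ/Δψ = 0.9805
d = R·√(Δφ² + q²Δλ²) = 6366·0.53551 = 3409 km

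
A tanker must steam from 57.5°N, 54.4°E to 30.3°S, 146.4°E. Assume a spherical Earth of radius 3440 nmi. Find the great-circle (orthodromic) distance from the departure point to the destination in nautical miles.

6977 nmi

Haversine: a = sin²(Δφ/2)+cos φ₁ cos φ₂ sin²(Δλ/2) = 0.72085;  σ = 2·atan2(√a,√(1−a))
σ = 116.213° → d = Rσ = 3440·2.02829 = 6977 nmi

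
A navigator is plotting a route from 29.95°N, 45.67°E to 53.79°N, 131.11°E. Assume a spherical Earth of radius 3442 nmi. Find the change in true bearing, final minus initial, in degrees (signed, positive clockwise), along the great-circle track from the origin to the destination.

At departure: θ₁ = atan2(sin Δλ cos φ₂, cos φ₁ sin φ₂ − sin φ₁ cos φ₂ cos Δλ) = 41.07°
At arrival: θ₂ = atan2(sin Δλ cos φ₁, −cos φ₂ sin φ₁ + sin φ₂ cos φ₁ cos Δλ) = 105.49°
Δθ = θ₂ − θ₁ = +64.4°

+64.4°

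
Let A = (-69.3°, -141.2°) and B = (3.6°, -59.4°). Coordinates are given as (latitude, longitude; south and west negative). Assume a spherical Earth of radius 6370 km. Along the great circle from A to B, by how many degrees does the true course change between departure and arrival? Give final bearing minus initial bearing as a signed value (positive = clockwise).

Initial bearing θ₁ = atan2(sin Δλ cos φ₂, cos φ₁ sin φ₂ − sin φ₁ cos φ₂ cos Δλ) = 81.06°
Final bearing θ₂ = (initial bearing from the destination back to the start) + 180° = 20.48°
Δθ = θ₂ − θ₁ = -60.6°

-60.6°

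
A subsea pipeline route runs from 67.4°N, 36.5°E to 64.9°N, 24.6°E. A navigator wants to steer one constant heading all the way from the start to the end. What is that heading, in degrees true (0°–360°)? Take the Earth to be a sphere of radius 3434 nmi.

242.5°

Δψ = ln[tan(π/4+φ₂/2)/tan(π/4+φ₁/2)] = -0.1080
Δλ = -0.2077 rad (taken the short way round)
course = atan2(Δλ, Δψ) = 242.52°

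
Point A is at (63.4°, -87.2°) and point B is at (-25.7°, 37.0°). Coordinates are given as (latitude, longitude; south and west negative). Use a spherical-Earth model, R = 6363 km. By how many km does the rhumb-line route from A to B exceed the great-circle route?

776 km

Great circle: cos σ = sin φ₁ sin φ₂ + cos φ₁ cos φ₂ cos Δλ,  σ = 2.2326 rad → d_gc = 14206.0 km
Rhumb line: Δψ = -1.9067, q = Δφ/Δψ = 0.8156, d_rh = R√(Δφ²+q²Δλ²) = 14982.2 km
Excess = 14982.2 − 14206.0 = 776.2 ≈ 776 km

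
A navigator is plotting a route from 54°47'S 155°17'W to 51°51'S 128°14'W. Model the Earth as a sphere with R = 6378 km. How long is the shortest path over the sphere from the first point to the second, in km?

Haversine: a = sin²(Δφ/2)+cos φ₁ cos φ₂ sin²(Δλ/2) = 0.02014;  σ = 2·atan2(√a,√(1−a))
σ = 16.317° → d = Rσ = 6378·0.28478 = 1816 km

1816 km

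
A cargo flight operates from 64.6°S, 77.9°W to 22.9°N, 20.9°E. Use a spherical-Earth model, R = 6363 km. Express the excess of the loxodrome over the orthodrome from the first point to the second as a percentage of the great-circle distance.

Great circle: σ = 1.9954 rad → d_gc = Rσ = 12696.7 km
Rhumb: Δφ = +1.5272, Δλ = +1.7244, Δψ = +1.9008, q = Δφ/Δψ = 0.8034 → d_rh = R√(Δφ²+q²Δλ²) = 13120.1 km
Excess = (13120.1 − 12696.7) / 12696.7 = 423.4 / 12696.7 = 3.33% ≈ 3.3%

3.3%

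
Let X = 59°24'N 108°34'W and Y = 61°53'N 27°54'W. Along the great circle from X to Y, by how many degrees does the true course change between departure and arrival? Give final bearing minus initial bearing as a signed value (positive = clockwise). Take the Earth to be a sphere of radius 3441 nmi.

Initial bearing θ₁ = atan2(sin Δλ cos φ₂, cos φ₁ sin φ₂ − sin φ₁ cos φ₂ cos Δλ) = 50.51°
Final bearing θ₂ = (initial bearing from the destination back to the start) + 180° = 123.53°
Δθ = θ₂ − θ₁ = +73.0°

+73.0°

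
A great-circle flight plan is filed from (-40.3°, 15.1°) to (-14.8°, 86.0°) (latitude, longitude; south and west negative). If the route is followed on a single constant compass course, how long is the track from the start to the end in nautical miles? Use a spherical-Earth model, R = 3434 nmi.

4021 nmi

Δψ = ln[tan(π/4+φ₂/2)/tan(π/4+φ₁/2)] = +0.5085;  Δφ = +0.4451 rad,  Δλ = +1.2374 rad
q = Δφ/Δψ = 0.8752
d = R·√(Δφ² + q²Δλ²) = 3434·1.17087 = 4021 nmi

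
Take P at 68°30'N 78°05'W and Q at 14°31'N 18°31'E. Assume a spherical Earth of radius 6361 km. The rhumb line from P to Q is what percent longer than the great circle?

6.9%

Great circle: σ = 1.3771 rad → d_gc = Rσ = 8760.0 km
Rhumb: Δφ = -0.9422, Δλ = +1.6860, Δψ = -1.4054, q = Δφ/Δψ = 0.6704 → d_rh = R√(Δφ²+q²Δλ²) = 9360.3 km
Excess = (9360.3 − 8760.0) / 8760.0 = 600.3 / 8760.0 = 6.853% ≈ 6.9%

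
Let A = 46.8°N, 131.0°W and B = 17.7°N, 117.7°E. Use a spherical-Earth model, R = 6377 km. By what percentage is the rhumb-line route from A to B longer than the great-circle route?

Great circle: σ = 1.5861 rad → d_gc = Rσ = 10114.3 km
Rhumb: Δφ = -0.5079, Δλ = -1.9426, Δψ = -0.6126, q = Δφ/Δψ = 0.8291 → d_rh = R√(Δφ²+q²Δλ²) = 10769.4 km
Excess = (10769.4 − 10114.3) / 10114.3 = 655.1 / 10114.3 = 6.48% ≈ 6.5%

6.5%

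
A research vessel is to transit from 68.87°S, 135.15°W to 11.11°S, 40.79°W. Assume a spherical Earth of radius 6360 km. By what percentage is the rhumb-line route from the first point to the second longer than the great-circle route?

Great circle: σ = 1.4173 rad → d_gc = Rσ = 9014.3 km
Rhumb: Δφ = +1.0081, Δλ = +1.6469, Δψ = +1.4841, q = Δφ/Δψ = 0.6793 → d_rh = R√(Δφ²+q²Δλ²) = 9577.4 km
Excess = (9577.4 − 9014.3) / 9014.3 = 563.1 / 9014.3 = 6.247% ≈ 6.2%

6.2%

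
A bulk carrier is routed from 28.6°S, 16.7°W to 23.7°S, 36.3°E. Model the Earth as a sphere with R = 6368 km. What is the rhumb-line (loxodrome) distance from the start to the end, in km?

Δψ = ln[tan(π/4+φ₂/2)/tan(π/4+φ₁/2)] = +0.0953;  Δφ = +0.0855 rad,  Δλ = +0.9250 rad
q = Δφ/Δψ = 0.8972
d = R·√(Δφ² + q²Δλ²) = 6368·0.83436 = 5313 km

5313 km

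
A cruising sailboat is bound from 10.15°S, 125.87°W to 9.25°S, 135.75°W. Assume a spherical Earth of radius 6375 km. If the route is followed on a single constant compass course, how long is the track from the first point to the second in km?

1088 km

Rhumb course C = atan2(Δλ, Δψ) with Δψ = ln[tan(π/4+φ₂/2)/tan(π/4+φ₁/2)] = +0.0159, Δλ = -0.1724 → C = 275.28°
d = R·|Δφ| / |cos C| = 6375·0.01571 / 0.09202 = 1088 km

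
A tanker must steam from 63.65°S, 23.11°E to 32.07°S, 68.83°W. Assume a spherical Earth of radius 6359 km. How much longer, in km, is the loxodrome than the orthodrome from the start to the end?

489 km

Great circle: cos σ = sin φ₁ sin φ₂ + cos φ₁ cos φ₂ cos Δλ,  σ = 1.0894 rad → d_gc = 6927.2 km
Rhumb line: Δψ = +0.8606, q = Δφ/Δψ = 0.6405, d_rh = R√(Δφ²+q²Δλ²) = 7415.8 km
Excess = 7415.8 − 6927.2 = 488.6 ≈ 489 km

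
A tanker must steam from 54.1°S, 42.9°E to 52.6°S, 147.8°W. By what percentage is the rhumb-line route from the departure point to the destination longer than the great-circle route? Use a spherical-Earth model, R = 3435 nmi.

38.6%

Great circle: σ = 1.2729 rad → d_gc = Rσ = 4372.3 nmi
Rhumb: Δφ = +0.0262, Δλ = +2.9548, Δψ = +0.0439, q = Δφ/Δψ = 0.5968 → d_rh = R√(Δφ²+q²Δλ²) = 6058.6 nmi
Excess = (6058.6 − 4372.3) / 4372.3 = 1686.3 / 4372.3 = 38.57% ≈ 38.6%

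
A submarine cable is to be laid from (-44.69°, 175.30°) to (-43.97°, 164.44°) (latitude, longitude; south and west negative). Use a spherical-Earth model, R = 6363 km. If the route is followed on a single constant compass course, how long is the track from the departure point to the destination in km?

Δψ = ln[tan(π/4+φ₂/2)/tan(π/4+φ₁/2)] = +0.0176;  Δφ = +0.0126 rad,  Δλ = -0.1895 rad
q = Δφ/Δψ = 0.7153
d = R·√(Δφ² + q²Δλ²) = 6363·0.13616 = 866 km

866 km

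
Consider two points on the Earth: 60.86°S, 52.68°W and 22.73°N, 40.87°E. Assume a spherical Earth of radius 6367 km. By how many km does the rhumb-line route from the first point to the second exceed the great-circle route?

305 km

Great circle: cos σ = sin φ₁ sin φ₂ + cos φ₁ cos φ₂ cos Δλ,  σ = 1.9447 rad → d_gc = 12382.2 km
Rhumb line: Δψ = +1.7549, q = Δφ/Δψ = 0.8313, d_rh = R√(Δφ²+q²Δλ²) = 12687.5 km
Excess = 12687.5 − 12382.2 = 305.3 ≈ 305 km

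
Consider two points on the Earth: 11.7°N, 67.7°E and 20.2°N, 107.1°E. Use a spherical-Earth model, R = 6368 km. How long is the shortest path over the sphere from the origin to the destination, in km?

cos σ = sin φ₁ sin φ₂ + cos φ₁ cos φ₂ cos Δλ
      = sin(11.70°)sin(20.20°) + cos(11.70°)cos(20.20°)cos(39.40°) = 0.7802
σ = 38.725° → d = Rσ = 6368·0.67588 = 4304 km

4304 km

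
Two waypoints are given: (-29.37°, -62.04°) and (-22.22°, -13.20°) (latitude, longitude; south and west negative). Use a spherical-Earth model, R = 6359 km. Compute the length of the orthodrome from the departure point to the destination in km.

4910 km

cos σ = sin φ₁ sin φ₂ + cos φ₁ cos φ₂ cos Δλ
      = sin(-29.37°)sin(-22.22°) + cos(-29.37°)cos(-22.22°)cos(48.84°) = 0.7164
σ = 44.238° → d = Rσ = 6359·0.77210 = 4910 km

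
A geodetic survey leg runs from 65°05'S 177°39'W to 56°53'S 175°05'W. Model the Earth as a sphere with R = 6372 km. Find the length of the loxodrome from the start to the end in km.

Δψ = ln[tan(π/4+φ₂/2)/tan(π/4+φ₁/2)] = +0.2970;  Δφ = +0.1431 rad,  Δλ = +0.0448 rad
q = Δφ/Δψ = 0.4819
d = R·√(Δφ² + q²Δλ²) = 6372·0.14474 = 922 km

922 km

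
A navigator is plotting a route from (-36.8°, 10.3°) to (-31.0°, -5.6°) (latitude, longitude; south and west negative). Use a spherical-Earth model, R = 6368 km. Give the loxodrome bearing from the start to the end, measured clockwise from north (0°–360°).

293.7°

Meridional parts: M(φ₁)=-0.6916, M(φ₂)=-0.5696 → ΔM = +0.1221;  Δλ = -0.2775 rad
tan C = Δλ / ΔM = -2.2735 → C = 293.74°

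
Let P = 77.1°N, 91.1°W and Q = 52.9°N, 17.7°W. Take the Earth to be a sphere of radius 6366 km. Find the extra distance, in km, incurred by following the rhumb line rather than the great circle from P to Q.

Great circle: cos σ = sin φ₁ sin φ₂ + cos φ₁ cos φ₂ cos Δλ,  σ = 0.6165 rad → d_gc = 3924.4 km
Rhumb line: Δψ = -1.0880, q = Δφ/Δψ = 0.3882, d_rh = R√(Δφ²+q²Δλ²) = 4153.7 km
Excess = 4153.7 − 3924.4 = 229.3 ≈ 229 km

229 km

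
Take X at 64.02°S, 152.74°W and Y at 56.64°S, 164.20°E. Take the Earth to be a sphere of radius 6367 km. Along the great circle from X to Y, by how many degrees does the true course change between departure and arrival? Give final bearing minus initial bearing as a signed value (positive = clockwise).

At departure: θ₁ = atan2(sin Δλ cos φ₂, cos φ₁ sin φ₂ − sin φ₁ cos φ₂ cos Δλ) = 269.28°
At arrival: θ₂ = atan2(sin Δλ cos φ₁, −cos φ₂ sin φ₁ + sin φ₂ cos φ₁ cos Δλ) = 307.20°
Δθ = θ₂ − θ₁ = +37.9°

+37.9°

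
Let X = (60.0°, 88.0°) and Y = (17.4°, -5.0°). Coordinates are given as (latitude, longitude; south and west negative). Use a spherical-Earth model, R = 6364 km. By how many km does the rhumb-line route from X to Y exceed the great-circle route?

472 km

Great circle: cos σ = sin φ₁ sin φ₂ + cos φ₁ cos φ₂ cos Δλ,  σ = 1.3346 rad → d_gc = 8493.39 km
Rhumb line: Δψ = -1.0085, q = Δφ/Δψ = 0.7372, d_rh = R√(Δφ²+q²Δλ²) = 8965.86 km
Excess = 8965.86 − 8493.39 = 472.47 ≈ 472 km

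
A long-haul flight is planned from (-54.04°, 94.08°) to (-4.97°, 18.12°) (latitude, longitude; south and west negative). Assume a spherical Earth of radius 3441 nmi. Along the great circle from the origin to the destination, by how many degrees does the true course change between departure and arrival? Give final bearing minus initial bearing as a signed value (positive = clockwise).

Initial bearing θ₁ = atan2(sin Δλ cos φ₂, cos φ₁ sin φ₂ − sin φ₁ cos φ₂ cos Δλ) = 278.52°
Final bearing θ₂ = (initial bearing from the destination back to the start) + 180° = 324.34°
Δθ = θ₂ − θ₁ = +45.8°

+45.8°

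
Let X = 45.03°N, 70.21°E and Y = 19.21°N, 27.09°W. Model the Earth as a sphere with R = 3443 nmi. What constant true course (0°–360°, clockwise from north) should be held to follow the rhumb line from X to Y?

252.3°

Meridional parts: M(φ₁)=+0.8821, M(φ₂)=+0.3417 → ΔM = -0.5404;  Δλ = -1.6982 rad
tan C = Δλ / ΔM = +3.1427 → C = 252.35°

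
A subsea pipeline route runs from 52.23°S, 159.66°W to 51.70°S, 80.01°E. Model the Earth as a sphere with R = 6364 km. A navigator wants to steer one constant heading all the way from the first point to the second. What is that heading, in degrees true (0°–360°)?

Δψ = ln[tan(π/4+φ₂/2)/tan(π/4+φ₁/2)] = +0.0150
Δλ = -2.1002 rad (taken the short way round)
course = atan2(Δλ, Δψ) = 270.41°

270.4°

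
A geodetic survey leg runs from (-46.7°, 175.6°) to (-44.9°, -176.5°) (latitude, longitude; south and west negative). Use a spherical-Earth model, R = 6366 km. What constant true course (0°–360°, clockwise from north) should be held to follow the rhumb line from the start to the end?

Meridional parts: M(φ₁)=-0.9240, M(φ₂)=-0.8789 → ΔM = +0.0451;  Δλ = +0.1379 rad
tan C = Δλ / ΔM = +3.0594 → C = 71.90°

71.9°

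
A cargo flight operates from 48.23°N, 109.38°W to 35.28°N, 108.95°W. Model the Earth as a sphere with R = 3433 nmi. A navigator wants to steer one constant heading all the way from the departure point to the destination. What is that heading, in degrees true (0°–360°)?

178.6°

Δψ = ln[tan(π/4+φ₂/2)/tan(π/4+φ₁/2)] = -0.3047
Δλ = +0.0075 rad (taken the short way round)
course = atan2(Δλ, Δψ) = 178.59°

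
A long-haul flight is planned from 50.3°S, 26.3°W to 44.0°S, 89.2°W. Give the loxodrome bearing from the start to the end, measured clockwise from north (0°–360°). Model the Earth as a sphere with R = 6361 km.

278.4°

Δψ = ln[tan(π/4+φ₂/2)/tan(π/4+φ₁/2)] = +0.1620
Δλ = -1.0978 rad (taken the short way round)
course = atan2(Δλ, Δψ) = 278.39°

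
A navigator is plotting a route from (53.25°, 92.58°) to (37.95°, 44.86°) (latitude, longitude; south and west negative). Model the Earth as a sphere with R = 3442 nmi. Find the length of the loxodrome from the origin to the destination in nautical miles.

Δψ = ln[tan(π/4+φ₂/2)/tan(π/4+φ₁/2)] = -0.3852;  Δφ = -0.2670 rad,  Δλ = -0.8329 rad
q = Δφ/Δψ = 0.6932
d = R·√(Δφ² + q²Δλ²) = 3442·0.63611 = 2189 nmi

2189 nmi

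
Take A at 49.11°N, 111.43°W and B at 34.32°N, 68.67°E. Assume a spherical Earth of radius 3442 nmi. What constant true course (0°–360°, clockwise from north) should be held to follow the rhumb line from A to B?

Δψ = ln[tan(π/4+φ₂/2)/tan(π/4+φ₁/2)] = -0.3483
Δλ = -3.1398 rad (taken the short way round)
course = atan2(Δλ, Δψ) = 263.67°

263.7°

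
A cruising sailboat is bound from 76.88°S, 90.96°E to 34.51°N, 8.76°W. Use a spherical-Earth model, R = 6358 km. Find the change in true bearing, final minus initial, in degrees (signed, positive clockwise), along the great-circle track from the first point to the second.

At departure: θ₁ = atan2(sin Δλ cos φ₂, cos φ₁ sin φ₂ − sin φ₁ cos φ₂ cos Δλ) = 269.51°
At arrival: θ₂ = atan2(sin Δλ cos φ₁, −cos φ₂ sin φ₁ + sin φ₂ cos φ₁ cos Δλ) = 344.01°
Δθ = θ₂ − θ₁ = +74.5°

+74.5°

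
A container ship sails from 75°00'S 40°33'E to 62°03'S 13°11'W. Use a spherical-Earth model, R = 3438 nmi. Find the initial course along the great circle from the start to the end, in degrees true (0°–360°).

N = sin Δλ·cos φ₂ = -0.3779;  D = cos φ₁ sin φ₂ − sin φ₁ cos φ₂ cos Δλ = +0.0392
initial course = atan2(N, D) = 275.92°

275.9°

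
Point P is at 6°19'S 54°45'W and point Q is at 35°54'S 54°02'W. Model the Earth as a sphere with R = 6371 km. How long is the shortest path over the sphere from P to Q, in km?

cos σ = sin φ₁ sin φ₂ + cos φ₁ cos φ₂ cos Δλ
      = sin(-6.32°)sin(-35.90°) + cos(-6.32°)cos(-35.90°)cos(0.72°) = 0.8696
σ = 29.591° → d = Rσ = 6371·0.51645 = 3290 km

3290 km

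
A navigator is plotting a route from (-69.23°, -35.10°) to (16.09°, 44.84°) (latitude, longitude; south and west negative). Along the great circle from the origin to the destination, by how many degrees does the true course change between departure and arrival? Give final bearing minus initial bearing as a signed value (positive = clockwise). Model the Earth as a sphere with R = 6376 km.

At departure: θ₁ = atan2(sin Δλ cos φ₂, cos φ₁ sin φ₂ − sin φ₁ cos φ₂ cos Δλ) = 74.90°
At arrival: θ₂ = atan2(sin Δλ cos φ₁, −cos φ₂ sin φ₁ + sin φ₂ cos φ₁ cos Δλ) = 20.88°
Δθ = θ₂ − θ₁ = -54.0°

-54.0°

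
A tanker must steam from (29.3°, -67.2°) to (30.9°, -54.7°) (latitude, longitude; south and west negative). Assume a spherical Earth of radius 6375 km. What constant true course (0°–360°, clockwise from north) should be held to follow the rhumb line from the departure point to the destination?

Δψ = ln[tan(π/4+φ₂/2)/tan(π/4+φ₁/2)] = +0.0323
Δλ = +0.2182 rad (taken the short way round)
course = atan2(Δλ, Δψ) = 81.58°

81.6°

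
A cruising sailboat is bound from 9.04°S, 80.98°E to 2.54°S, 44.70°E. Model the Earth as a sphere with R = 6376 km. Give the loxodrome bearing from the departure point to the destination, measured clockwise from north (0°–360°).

280.2°

Meridional parts: M(φ₁)=-0.1584, M(φ₂)=-0.0443 → ΔM = +0.1141;  Δλ = -0.6332 rad
tan C = Δλ / ΔM = -5.5500 → C = 280.21°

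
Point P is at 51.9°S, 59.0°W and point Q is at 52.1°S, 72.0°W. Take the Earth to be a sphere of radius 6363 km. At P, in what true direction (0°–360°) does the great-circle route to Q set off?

263.4°

θ = atan2( sin Δλ·cos φ₂ ,  cos φ₁ sin φ₂ − sin φ₁ cos φ₂ cos Δλ )
  = atan2(-0.1382, -0.0159) = 263.44°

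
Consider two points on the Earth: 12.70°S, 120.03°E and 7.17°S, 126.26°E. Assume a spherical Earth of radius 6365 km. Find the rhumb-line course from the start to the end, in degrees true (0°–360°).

48.0°

Meridional parts: M(φ₁)=-0.2235, M(φ₂)=-0.1255 → ΔM = +0.0980;  Δλ = +0.1087 rad
tan C = Δλ / ΔM = +1.1092 → C = 47.96°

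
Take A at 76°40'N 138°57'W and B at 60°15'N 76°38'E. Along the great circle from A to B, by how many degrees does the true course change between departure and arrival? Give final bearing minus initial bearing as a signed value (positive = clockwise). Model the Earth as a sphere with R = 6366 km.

Initial bearing θ₁ = atan2(sin Δλ cos φ₂, cos φ₁ sin φ₂ − sin φ₁ cos φ₂ cos Δλ) = 334.03°
Final bearing θ₂ = (initial bearing from the destination back to the start) + 180° = 191.74°
Δθ = θ₂ − θ₁ = -142.3°

-142.3°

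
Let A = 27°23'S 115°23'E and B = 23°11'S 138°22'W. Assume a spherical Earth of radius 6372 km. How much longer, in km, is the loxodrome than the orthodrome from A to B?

Great circle: cos σ = sin φ₁ sin φ₂ + cos φ₁ cos φ₂ cos Δλ,  σ = 1.6182 rad → d_gc = 10310.9 km
Rhumb line: Δψ = +0.0811, q = Δφ/Δψ = 0.9039, d_rh = R√(Δφ²+q²Δλ²) = 10691.1 km
Excess = 10691.1 − 10310.9 = 380.2 ≈ 380 km

380 km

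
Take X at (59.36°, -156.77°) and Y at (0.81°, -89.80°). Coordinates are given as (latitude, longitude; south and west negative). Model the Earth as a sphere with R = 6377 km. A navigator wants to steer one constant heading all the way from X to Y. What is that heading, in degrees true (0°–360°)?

137.6°

Meridional parts: M(φ₁)=+1.2948, M(φ₂)=+0.0141 → ΔM = -1.2807;  Δλ = +1.1688 rad
tan C = Δλ / ΔM = -0.9127 → C = 137.61°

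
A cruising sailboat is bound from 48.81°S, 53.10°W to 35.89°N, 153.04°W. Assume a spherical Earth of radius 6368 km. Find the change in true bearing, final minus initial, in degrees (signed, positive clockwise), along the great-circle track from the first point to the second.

At departure: θ₁ = atan2(sin Δλ cos φ₂, cos φ₁ sin φ₂ − sin φ₁ cos φ₂ cos Δλ) = 289.39°
At arrival: θ₂ = atan2(sin Δλ cos φ₁, −cos φ₂ sin φ₁ + sin φ₂ cos φ₁ cos Δλ) = 309.93°
Δθ = θ₂ − θ₁ = +20.5°

+20.5°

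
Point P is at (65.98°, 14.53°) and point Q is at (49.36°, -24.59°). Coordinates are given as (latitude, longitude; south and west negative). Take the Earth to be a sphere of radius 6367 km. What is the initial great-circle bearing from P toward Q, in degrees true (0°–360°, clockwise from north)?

θ = atan2( sin Δλ·cos φ₂ ,  cos φ₁ sin φ₂ − sin φ₁ cos φ₂ cos Δλ )
  = atan2(-0.4109, -0.1527) = 249.62°

249.6°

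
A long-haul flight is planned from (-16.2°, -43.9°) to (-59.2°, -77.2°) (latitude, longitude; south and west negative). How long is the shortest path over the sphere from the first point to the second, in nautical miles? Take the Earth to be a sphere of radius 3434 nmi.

Haversine: a = sin²(Δφ/2)+cos φ₁ cos φ₂ sin²(Δλ/2) = 0.17469;  σ = 2·atan2(√a,√(1−a))
σ = 49.412° → d = Rσ = 3434·0.86240 = 2961 nmi

2961 nmi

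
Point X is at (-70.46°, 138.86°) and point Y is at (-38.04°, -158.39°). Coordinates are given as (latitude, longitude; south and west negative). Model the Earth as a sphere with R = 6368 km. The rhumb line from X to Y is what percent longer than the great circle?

Great circle: σ = 0.7935 rad → d_gc = Rσ = 5053.2 km
Rhumb: Δφ = +0.5658, Δλ = +1.0952, Δψ = +1.0403, q = Δφ/Δψ = 0.5439 → d_rh = R√(Δφ²+q²Δλ²) = 5232.0 km
Excess = (5232.0 − 5053.2) / 5053.2 = 178.8 / 5053.2 = 3.54% ≈ 3.5%

3.5%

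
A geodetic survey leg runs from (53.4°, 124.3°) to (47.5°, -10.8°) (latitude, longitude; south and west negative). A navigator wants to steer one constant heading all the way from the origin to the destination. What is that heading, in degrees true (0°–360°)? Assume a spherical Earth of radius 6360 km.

266.1°

Meridional parts: M(φ₁)=+1.1065, M(φ₂)=+0.9445 → ΔM = -0.1620;  Δλ = -2.3579 rad
tan C = Δλ / ΔM = +14.5552 → C = 266.07°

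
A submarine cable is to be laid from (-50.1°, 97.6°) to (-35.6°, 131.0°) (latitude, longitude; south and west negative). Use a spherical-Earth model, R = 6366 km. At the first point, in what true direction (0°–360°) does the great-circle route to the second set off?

N = sin Δλ·cos φ₂ = +0.4476;  D = cos φ₁ sin φ₂ − sin φ₁ cos φ₂ cos Δλ = +0.1474
initial course = atan2(N, D) = 71.78°

71.8°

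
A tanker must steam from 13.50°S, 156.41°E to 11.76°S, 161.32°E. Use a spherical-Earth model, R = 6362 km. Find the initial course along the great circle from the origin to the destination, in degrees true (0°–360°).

N = sin Δλ·cos φ₂ = +0.0838;  D = cos φ₁ sin φ₂ − sin φ₁ cos φ₂ cos Δλ = +0.0295
initial course = atan2(N, D) = 70.59°

70.6°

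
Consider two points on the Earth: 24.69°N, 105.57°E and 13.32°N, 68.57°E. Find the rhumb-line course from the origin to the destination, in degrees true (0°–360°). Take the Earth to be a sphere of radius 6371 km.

Meridional parts: M(φ₁)=+0.4449, M(φ₂)=+0.2346 → ΔM = -0.2103;  Δλ = -0.6458 rad
tan C = Δλ / ΔM = +3.0705 → C = 251.96°

252.0°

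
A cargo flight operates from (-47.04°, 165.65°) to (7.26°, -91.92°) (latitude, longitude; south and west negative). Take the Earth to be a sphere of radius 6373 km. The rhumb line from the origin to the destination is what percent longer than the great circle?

2.6%

Great circle: σ = 1.8111 rad → d_gc = Rσ = 11542.1 km
Rhumb: Δφ = +0.9477, Δλ = +1.7877, Δψ = +1.0597, q = Δφ/Δψ = 0.8943 → d_rh = R√(Δφ²+q²Δλ²) = 11844.8 km
Excess = (11844.8 − 11542.1) / 11542.1 = 302.7 / 11542.1 = 2.62% ≈ 2.6%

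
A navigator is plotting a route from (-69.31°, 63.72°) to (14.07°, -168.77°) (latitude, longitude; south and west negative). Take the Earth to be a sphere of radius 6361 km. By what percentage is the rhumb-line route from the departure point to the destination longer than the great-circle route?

Great circle: σ = 2.0221 rad → d_gc = Rσ = 12862.3 km
Rhumb: Δφ = +1.4553, Δλ = +2.2255, Δψ = +1.9488, q = Δφ/Δψ = 0.7467 → d_rh = R√(Δφ²+q²Δλ²) = 14051.0 km
Excess = (14051.0 − 12862.3) / 12862.3 = 1188.7 / 12862.3 = 9.24% ≈ 9.2%

9.2%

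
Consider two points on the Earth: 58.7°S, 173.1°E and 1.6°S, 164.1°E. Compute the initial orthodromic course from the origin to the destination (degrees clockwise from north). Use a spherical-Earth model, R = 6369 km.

θ = atan2( sin Δλ·cos φ₂ ,  cos φ₁ sin φ₂ − sin φ₁ cos φ₂ cos Δλ )
  = atan2(-0.1564, +0.8291) = 349.32°

349.3°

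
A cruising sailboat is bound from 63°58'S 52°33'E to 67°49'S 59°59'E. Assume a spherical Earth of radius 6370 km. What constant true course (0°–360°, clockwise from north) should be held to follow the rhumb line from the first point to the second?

Δψ = ln[tan(π/4+φ₂/2)/tan(π/4+φ₁/2)] = -0.1648
Δλ = +0.1297 rad (taken the short way round)
course = atan2(Δλ, Δψ) = 141.80°

141.8°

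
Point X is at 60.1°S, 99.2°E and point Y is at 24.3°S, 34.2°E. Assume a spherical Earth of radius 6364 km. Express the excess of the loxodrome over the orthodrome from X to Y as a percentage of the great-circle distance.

2.8%

Great circle: σ = 0.9899 rad → d_gc = Rσ = 6299.9 km
Rhumb: Δφ = +0.6248, Δλ = -1.1345, Δψ = +0.8830, q = Δφ/Δψ = 0.7076 → d_rh = R√(Δφ²+q²Δλ²) = 6473.8 km
Excess = (6473.8 − 6299.9) / 6299.9 = 173.9 / 6299.9 = 2.76% ≈ 2.8%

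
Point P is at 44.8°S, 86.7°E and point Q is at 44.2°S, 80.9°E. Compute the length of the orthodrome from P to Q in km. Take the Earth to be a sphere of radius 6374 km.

cos σ = sin φ₁ sin φ₂ + cos φ₁ cos φ₂ cos Δλ
      = sin(-44.80°)sin(-44.20°) + cos(-44.80°)cos(-44.20°)cos(-5.80°) = 0.9973
σ = 4.179° → d = Rσ = 6374·0.07294 = 465 km

465 km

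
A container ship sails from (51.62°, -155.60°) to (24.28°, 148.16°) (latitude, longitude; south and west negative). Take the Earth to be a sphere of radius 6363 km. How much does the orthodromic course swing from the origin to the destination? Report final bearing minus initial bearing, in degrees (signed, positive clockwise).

-37.4°

Initial bearing θ₁ = atan2(sin Δλ cos φ₂, cos φ₁ sin φ₂ − sin φ₁ cos φ₂ cos Δλ) = 259.40°
Final bearing θ₂ = (initial bearing from the destination back to the start) + 180° = 222.03°
Δθ = θ₂ − θ₁ = -37.4°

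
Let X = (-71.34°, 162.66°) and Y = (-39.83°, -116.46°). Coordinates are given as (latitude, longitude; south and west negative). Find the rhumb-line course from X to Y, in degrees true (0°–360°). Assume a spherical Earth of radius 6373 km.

Δψ = ln[tan(π/4+φ₂/2)/tan(π/4+φ₁/2)] = +1.0471
Δλ = +1.4116 rad (taken the short way round)
course = atan2(Δλ, Δψ) = 53.43°

53.4°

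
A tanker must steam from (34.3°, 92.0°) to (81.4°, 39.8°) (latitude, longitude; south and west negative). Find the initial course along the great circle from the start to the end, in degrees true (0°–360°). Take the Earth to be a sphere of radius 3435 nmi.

351.2°

N = sin Δλ·cos φ₂ = -0.1182;  D = cos φ₁ sin φ₂ − sin φ₁ cos φ₂ cos Δλ = +0.7652
initial course = atan2(N, D) = 351.22°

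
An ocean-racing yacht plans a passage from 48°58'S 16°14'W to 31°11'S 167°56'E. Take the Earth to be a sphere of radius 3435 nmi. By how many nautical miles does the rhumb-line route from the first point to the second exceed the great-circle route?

Great circle: cos σ = sin φ₁ sin φ₂ + cos φ₁ cos φ₂ cos Δλ,  σ = 1.7412 rad → d_gc = 5981.0 nmi
Rhumb line: Δψ = +0.4096, q = Δφ/Δψ = 0.7577, d_rh = R√(Δφ²+q²Δλ²) = 8058.4 nmi
Excess = 8058.4 − 5981.0 = 2077.4 ≈ 2077 nmi

2077 nmi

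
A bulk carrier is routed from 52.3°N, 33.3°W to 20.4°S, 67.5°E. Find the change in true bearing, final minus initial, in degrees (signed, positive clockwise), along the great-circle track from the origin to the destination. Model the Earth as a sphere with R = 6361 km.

+44.8°

Initial bearing θ₁ = atan2(sin Δλ cos φ₂, cos φ₁ sin φ₂ − sin φ₁ cos φ₂ cos Δλ) = 94.61°
Final bearing θ₂ = (initial bearing from the destination back to the start) + 180° = 139.43°
Δθ = θ₂ − θ₁ = +44.8°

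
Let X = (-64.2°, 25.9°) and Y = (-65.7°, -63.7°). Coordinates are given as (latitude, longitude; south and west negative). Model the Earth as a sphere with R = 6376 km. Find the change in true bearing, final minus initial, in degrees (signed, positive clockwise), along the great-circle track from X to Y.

Initial bearing θ₁ = atan2(sin Δλ cos φ₂, cos φ₁ sin φ₂ − sin φ₁ cos φ₂ cos Δλ) = 226.24°
Final bearing θ₂ = (initial bearing from the destination back to the start) + 180° = 310.20°
Δθ = θ₂ − θ₁ = +84.0°

+84.0°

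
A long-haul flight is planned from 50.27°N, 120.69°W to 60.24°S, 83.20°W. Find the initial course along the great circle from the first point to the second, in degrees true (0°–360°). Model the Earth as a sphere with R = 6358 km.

160.6°

N = sin Δλ·cos φ₂ = +0.3021;  D = cos φ₁ sin φ₂ − sin φ₁ cos φ₂ cos Δλ = -0.8578
initial course = atan2(N, D) = 160.60°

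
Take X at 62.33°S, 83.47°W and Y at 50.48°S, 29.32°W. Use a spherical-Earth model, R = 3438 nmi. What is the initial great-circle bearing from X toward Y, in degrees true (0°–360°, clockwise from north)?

N = sin Δλ·cos φ₂ = +0.5158;  D = cos φ₁ sin φ₂ − sin φ₁ cos φ₂ cos Δλ = -0.0282
initial course = atan2(N, D) = 93.12°

93.1°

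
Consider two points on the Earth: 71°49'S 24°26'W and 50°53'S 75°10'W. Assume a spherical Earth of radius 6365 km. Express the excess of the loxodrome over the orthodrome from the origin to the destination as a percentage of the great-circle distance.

Great circle: σ = 0.5321 rad → d_gc = Rσ = 3387.0 km
Rhumb: Δφ = +0.3654, Δλ = -0.8855, Δψ = +0.7975, q = Δφ/Δψ = 0.4581 → d_rh = R√(Δφ²+q²Δλ²) = 3474.8 km
Excess = (3474.8 − 3387.0) / 3387.0 = 87.8 / 3387.0 = 2.59% ≈ 2.6%

2.6%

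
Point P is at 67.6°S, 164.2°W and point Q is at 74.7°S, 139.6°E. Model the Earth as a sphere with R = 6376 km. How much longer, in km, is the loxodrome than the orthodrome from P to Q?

77 km

Great circle: cos σ = sin φ₁ sin φ₂ + cos φ₁ cos φ₂ cos Δλ,  σ = 0.3248 rad → d_gc = 2070.9 km
Rhumb line: Δψ = -0.3881, q = Δφ/Δψ = 0.3193, d_rh = R√(Δφ²+q²Δλ²) = 2147.6 km
Excess = 2147.6 − 2070.9 = 76.7 ≈ 77 km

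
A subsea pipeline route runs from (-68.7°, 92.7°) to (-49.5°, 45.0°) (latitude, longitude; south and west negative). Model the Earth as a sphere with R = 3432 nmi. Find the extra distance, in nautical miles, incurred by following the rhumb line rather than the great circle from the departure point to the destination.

39 nmi

Great circle: cos σ = sin φ₁ sin φ₂ + cos φ₁ cos φ₂ cos Δλ,  σ = 0.5212 rad → d_gc = 1788.7 nmi
Rhumb line: Δψ = +0.6739, q = Δφ/Δψ = 0.4973, d_rh = R√(Δφ²+q²Δλ²) = 1828.0 nmi
Excess = 1828.0 − 1788.7 = 39.3 ≈ 39 nmi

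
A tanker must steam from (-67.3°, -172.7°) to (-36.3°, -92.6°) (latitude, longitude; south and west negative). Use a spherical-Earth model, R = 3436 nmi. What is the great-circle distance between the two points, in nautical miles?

Haversine: a = sin²(Δφ/2)+cos φ₁ cos φ₂ sin²(Δλ/2) = 0.20019;  σ = 2·atan2(√a,√(1−a))
σ = 53.157° → d = Rσ = 3436·0.92776 = 3188 nmi

3188 nmi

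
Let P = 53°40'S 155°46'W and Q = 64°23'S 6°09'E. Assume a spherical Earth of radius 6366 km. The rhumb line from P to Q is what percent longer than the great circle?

36.2%

Great circle: σ = 1.0668 rad → d_gc = Rσ = 6791.5 km
Rhumb: Δφ = -0.1870, Δλ = +2.8260, Δψ = -0.3670, q = Δφ/Δψ = 0.5097 → d_rh = R√(Δφ²+q²Δλ²) = 9246.7 km
Excess = (9246.7 − 6791.5) / 6791.5 = 2455.2 / 6791.5 = 36.151% ≈ 36.2%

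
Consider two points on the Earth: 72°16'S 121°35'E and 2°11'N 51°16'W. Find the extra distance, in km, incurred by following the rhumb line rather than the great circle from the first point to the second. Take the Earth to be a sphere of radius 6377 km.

Great circle: cos σ = sin φ₁ sin φ₂ + cos φ₁ cos φ₂ cos Δλ,  σ = 1.9159 rad → d_gc = 12217.6 km
Rhumb line: Δψ = +1.8960, q = Δφ/Δψ = 0.6853, d_rh = R√(Δφ²+q²Δλ²) = 15572.2 km
Excess = 15572.2 − 12217.6 = 3354.6 ≈ 3355 km

3355 km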